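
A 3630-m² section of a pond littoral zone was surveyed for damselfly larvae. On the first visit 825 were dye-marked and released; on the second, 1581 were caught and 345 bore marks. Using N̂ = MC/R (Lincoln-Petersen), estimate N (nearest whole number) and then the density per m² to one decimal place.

N̂ = 825·1581/345 = 1304325/345 ≈ 3780.7 → 3781
Density = N̂ / area = 3781 / 3630 ≈ 1.04 → 1.0 per m²

density ≈ 1.0 damselfly larvae per m²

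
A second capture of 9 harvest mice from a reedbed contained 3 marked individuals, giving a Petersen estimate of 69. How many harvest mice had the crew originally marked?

M = 23

From N = M·C/R: M = N·R / C = 69·3 / 9 = 207 / 9 = 23.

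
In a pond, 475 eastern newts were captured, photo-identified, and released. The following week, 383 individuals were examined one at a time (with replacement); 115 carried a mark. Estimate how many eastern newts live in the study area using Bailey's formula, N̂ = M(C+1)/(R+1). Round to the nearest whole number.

N ≈ 1572

N̂ = 475·(383+1)/(115+1) = 475·384/116 = 182400/116 ≈ 1572.4 → 1572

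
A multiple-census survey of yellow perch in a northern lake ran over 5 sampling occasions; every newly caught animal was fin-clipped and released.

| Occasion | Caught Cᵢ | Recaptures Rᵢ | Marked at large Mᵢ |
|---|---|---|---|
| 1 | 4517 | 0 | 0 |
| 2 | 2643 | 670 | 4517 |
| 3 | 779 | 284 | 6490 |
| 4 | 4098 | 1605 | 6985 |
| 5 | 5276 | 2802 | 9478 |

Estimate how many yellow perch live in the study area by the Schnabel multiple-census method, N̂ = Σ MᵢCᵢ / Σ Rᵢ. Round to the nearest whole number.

Σ MᵢCᵢ = 0·4517 + 4517·2643 + 6490·779 + 6985·4098 + 9478·5276 = 0 + 11938431 + 5055710 + 28624530 + 50005928 = 95624599
Σ Rᵢ = 0 + 670 + 284 + 1605 + 2802 = 5361
N̂ = 95624599 / 5361 ≈ 17837.1 → 17837

N ≈ 17,837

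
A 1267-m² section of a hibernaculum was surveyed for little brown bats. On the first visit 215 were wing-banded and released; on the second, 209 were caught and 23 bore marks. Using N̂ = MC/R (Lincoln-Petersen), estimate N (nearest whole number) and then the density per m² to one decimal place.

N̂ = 215·209/23 = 44935/23 ≈ 1953.7 → 1954
Density = N̂ / area = 1954 / 1267 ≈ 1.54 → 1.5 per m²

density ≈ 1.5 little brown bats per m²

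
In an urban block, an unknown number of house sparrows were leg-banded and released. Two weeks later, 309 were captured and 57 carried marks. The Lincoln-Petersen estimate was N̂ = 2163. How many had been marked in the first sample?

M = 399

From N = M·C/R: M = N·R / C = 2163·57 / 309 = 123291 / 309 = 399.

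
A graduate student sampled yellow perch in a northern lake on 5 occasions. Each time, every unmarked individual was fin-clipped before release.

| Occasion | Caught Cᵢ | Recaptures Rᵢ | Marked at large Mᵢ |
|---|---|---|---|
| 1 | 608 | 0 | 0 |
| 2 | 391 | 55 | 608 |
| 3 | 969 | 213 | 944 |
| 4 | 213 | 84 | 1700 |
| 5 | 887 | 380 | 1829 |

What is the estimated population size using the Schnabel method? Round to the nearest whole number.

Σ MᵢCᵢ = 0·608 + 608·391 + 944·969 + 1700·213 + 1829·887 = 0 + 237728 + 914736 + 362100 + 1622323 = 3136887
Σ Rᵢ = 0 + 55 + 213 + 84 + 380 = 732
N̂ = 3136887 / 732 ≈ 4285.4 → 4285

N ≈ 4285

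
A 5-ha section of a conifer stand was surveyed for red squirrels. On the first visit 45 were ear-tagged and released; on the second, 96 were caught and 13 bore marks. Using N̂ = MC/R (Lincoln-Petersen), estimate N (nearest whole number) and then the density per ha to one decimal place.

N̂ = 45·96/13 = 4320/13 ≈ 332.3 → 332
Density = N̂ / area = 332 / 5 ≈ 66.40 → 66.4 per ha

density ≈ 66.4 red squirrels per ha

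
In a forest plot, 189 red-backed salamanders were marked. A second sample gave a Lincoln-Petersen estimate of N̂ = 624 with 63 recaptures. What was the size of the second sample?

C = 208

From N = M·C/R: C = N·R / M = 624·63 / 189 = 39312 / 189 = 208.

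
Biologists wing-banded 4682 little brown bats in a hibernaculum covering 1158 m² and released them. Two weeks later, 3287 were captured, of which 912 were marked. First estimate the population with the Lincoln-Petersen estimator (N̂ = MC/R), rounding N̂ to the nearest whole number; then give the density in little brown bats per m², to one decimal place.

N̂ = 4682·3287/912 = 15389734/912 ≈ 16874.7 → 16875
Density = N̂ / area = 16875 / 1158 ≈ 14.57 → 14.6 per m²

density ≈ 14.6 little brown bats per m²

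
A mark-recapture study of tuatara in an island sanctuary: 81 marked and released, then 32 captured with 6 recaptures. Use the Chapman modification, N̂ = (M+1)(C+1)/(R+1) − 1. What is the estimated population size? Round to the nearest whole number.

N ≈ 386

N̂ = (81+1)(32+1)/(6+1) − 1 = 82·33/7 − 1
= 2706/7 − 1 ≈ 386.6 − 1 ≈ 385.6 → 386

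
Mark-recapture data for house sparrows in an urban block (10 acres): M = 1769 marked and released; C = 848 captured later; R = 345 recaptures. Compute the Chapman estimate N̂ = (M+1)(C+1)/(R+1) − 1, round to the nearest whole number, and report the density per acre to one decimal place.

N̂ = 1770·849/346 − 1 = 1502730/346 − 1 ≈ 4342.2 → 4342
Density = N̂ / area = 4342 / 10 ≈ 434.20 → 434.2 per acre

density ≈ 434.2 house sparrows per acre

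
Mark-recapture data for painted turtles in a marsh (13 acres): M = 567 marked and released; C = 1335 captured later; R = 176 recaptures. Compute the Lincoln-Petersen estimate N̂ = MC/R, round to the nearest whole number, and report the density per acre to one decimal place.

density ≈ 330.8 painted turtles per acre

N̂ = 567·1335/176 = 756945/176 ≈ 4300.8 → 4301
Density = N̂ / area = 4301 / 13 ≈ 330.846 → 330.8 per acre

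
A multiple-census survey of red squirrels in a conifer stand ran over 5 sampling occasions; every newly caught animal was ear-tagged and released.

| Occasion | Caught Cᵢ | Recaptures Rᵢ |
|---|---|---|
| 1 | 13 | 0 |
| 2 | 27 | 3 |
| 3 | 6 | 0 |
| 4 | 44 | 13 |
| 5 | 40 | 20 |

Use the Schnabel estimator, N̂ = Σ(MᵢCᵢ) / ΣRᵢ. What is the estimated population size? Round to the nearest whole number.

N ≈ 151

Marked at large before each occasion: Mᵢ = Σⱼ<ᵢ (Cⱼ − Rⱼ) → M1=0, M2=13, M3=37, M4=43, M5=74
Σ MᵢCᵢ = 0·13 + 13·27 + 37·6 + 43·44 + 74·40 = 0 + 351 + 222 + 1892 + 2960 = 5425
Σ Rᵢ = 0 + 3 + 0 + 13 + 20 = 36
N̂ = 5425 / 36 ≈ 150.7 → 151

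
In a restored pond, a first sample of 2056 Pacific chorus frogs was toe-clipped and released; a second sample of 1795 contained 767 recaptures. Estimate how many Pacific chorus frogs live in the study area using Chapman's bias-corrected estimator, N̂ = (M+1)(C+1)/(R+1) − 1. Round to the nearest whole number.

N̂ = (2056+1)(1795+1)/(767+1) − 1 = 2057·1796/768 − 1
= 3694372/768 − 1 ≈ 4810.4 − 1 ≈ 4809.4 → 4809

N ≈ 4809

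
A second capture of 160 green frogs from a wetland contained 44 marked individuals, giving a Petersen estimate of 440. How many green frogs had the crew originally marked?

M = 121

From N = M·C/R: M = N·R / C = 440·44 / 160 = 19360 / 160 = 121.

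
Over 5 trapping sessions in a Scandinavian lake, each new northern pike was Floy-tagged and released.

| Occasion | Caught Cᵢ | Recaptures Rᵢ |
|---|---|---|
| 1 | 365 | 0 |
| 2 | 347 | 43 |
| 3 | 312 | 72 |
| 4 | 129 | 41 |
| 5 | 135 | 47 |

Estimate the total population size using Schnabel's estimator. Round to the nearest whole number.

Marked at large before each occasion: Mᵢ = Σⱼ<ᵢ (Cⱼ − Rⱼ) → M1=0, M2=365, M3=669, M4=909, M5=997
Σ MᵢCᵢ = 0·365 + 365·347 + 669·312 + 909·129 + 997·135 = 0 + 126655 + 208728 + 117261 + 134595 = 587239
Σ Rᵢ = 0 + 43 + 72 + 41 + 47 = 203
N̂ = 587239 / 203 ≈ 2892.8 → 2893

N ≈ 2893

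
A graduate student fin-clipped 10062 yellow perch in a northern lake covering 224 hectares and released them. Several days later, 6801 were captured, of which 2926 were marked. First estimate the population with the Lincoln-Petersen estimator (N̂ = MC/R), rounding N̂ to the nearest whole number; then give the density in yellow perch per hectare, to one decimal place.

density ≈ 104.4 yellow perch per hectare

N̂ = 10062·6801/2926 = 68431662/2926 ≈ 23387.4 → 23387
Density = N̂ / area = 23387 / 224 ≈ 104.41 → 104.4 per hectare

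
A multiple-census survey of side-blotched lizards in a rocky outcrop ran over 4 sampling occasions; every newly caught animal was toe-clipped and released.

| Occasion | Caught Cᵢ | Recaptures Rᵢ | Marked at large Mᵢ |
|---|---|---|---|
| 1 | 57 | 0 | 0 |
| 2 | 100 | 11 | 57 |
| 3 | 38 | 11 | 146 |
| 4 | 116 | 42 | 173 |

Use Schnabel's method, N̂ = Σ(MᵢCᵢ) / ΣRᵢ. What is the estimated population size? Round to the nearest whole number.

Σ MᵢCᵢ = 0·57 + 57·100 + 146·38 + 173·116 = 0 + 5700 + 5548 + 20068 = 31316
Σ Rᵢ = 0 + 11 + 11 + 42 = 64
N̂ = 31316 / 64 ≈ 489.3 → 489

N ≈ 489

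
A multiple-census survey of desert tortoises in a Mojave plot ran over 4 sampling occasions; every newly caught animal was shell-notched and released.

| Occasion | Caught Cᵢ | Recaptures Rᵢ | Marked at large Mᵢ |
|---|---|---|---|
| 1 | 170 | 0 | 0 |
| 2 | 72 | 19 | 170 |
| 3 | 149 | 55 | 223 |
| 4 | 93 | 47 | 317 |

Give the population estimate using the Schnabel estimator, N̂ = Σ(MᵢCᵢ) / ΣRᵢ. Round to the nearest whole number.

N ≈ 619

Σ MᵢCᵢ = 0·170 + 170·72 + 223·149 + 317·93 = 0 + 12240 + 33227 + 29481 = 74948
Σ Rᵢ = 0 + 19 + 55 + 47 = 121
N̂ = 74948 / 121 ≈ 619.4 → 619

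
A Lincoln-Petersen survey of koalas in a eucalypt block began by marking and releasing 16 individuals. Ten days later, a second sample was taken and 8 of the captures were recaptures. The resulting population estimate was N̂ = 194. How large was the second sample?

From N = M·C/R: C = N·R / M = 194·8 / 16 = 1552 / 16 = 97.

C = 97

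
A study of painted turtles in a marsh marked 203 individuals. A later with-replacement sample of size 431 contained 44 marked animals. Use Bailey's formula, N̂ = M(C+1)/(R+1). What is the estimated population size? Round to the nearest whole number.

N ≈ 1949

N̂ = 203·(431+1)/(44+1) = 203·432/45 = 87696/45 ≈ 1948.8 → 1949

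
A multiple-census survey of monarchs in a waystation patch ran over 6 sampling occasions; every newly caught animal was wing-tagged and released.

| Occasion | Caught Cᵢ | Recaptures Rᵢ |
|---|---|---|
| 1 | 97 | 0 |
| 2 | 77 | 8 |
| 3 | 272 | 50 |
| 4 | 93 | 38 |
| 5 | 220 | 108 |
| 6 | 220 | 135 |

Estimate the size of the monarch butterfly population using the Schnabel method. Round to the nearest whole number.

Marked at large before each occasion: Mᵢ = Σⱼ<ᵢ (Cⱼ − Rⱼ) → M1=0, M2=97, M3=166, M4=388, M5=443, M6=555
Σ MᵢCᵢ = 0·97 + 97·77 + 166·272 + 388·93 + 443·220 + 555·220 = 0 + 7469 + 45152 + 36084 + 97460 + 122100 = 308265
Σ Rᵢ = 0 + 8 + 50 + 38 + 108 + 135 = 339
N̂ = 308265 / 339 ≈ 909.3 → 909

N ≈ 909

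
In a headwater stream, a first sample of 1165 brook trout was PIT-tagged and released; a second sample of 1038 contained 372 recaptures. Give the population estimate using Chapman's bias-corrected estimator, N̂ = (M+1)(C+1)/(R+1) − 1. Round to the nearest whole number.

N ≈ 3247

N̂ = (1165+1)(1038+1)/(372+1) − 1 = 1166·1039/373 − 1
= 1211474/373 − 1 ≈ 3247.9 − 1 ≈ 3246.9 → 3247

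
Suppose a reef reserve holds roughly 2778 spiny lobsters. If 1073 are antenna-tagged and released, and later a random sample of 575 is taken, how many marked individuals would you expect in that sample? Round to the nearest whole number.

expected recaptures ≈ 222

The marked fraction of the population is 1073/2778, so in a sample of 575 expect C·(M/N) marked.
E[R] = 1073 × 575 / 2778 = 616975 / 2778 ≈ 222.1 → 222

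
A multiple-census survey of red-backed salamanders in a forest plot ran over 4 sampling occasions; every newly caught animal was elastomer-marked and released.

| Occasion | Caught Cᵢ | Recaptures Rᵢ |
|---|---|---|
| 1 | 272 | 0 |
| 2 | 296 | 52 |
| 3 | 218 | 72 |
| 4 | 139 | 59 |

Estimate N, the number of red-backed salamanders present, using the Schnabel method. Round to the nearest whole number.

Marked at large before each occasion: Mᵢ = Σⱼ<ᵢ (Cⱼ − Rⱼ) → M1=0, M2=272, M3=516, M4=662
Σ MᵢCᵢ = 0·272 + 272·296 + 516·218 + 662·139 = 0 + 80512 + 112488 + 92018 = 285018
Σ Rᵢ = 0 + 52 + 72 + 59 = 183
N̂ = 285018 / 183 ≈ 1557.48 → 1557

N ≈ 1557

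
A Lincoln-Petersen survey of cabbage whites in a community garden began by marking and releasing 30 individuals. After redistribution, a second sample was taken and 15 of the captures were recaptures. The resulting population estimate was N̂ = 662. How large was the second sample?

C = 331

From N = M·C/R: C = N·R / M = 662·15 / 30 = 9930 / 30 = 331.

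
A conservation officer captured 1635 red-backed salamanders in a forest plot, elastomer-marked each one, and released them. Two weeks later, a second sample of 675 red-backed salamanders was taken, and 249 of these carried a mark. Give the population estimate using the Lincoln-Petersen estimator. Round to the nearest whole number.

Lincoln-Petersen assumes M/N = R/C, so N = M·C / R.
N = (1635 × 675) / 249 = 1103625 / 249 ≈ 4432.2 → 4432

N ≈ 4432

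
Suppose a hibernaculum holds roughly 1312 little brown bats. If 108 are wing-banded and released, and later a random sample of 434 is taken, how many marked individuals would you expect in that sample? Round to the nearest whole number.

Expected recaptures E[R] = M·C / N.
E[R] = 108 × 434 / 1312 = 46872 / 1312 ≈ 35.7 → 36

expected recaptures ≈ 36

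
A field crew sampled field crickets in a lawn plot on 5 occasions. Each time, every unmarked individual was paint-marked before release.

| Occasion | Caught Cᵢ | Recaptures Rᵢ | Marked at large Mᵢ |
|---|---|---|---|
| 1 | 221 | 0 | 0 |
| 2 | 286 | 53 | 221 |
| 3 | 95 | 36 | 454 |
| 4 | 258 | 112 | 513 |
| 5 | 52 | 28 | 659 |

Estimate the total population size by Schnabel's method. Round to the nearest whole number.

N ≈ 1192

Σ MᵢCᵢ = 0·221 + 221·286 + 454·95 + 513·258 + 659·52 = 0 + 63206 + 43130 + 132354 + 34268 = 272958
Σ Rᵢ = 0 + 53 + 36 + 112 + 28 = 229
N̂ = 272958 / 229 ≈ 1192.0 → 1192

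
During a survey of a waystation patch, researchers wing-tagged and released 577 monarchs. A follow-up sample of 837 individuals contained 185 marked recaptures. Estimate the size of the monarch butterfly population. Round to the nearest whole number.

Lincoln-Petersen assumes M/N = R/C, so N = M·C / R.
N = (577 × 837) / 185 = 482949 / 185 ≈ 2610.5 → 2611

N ≈ 2611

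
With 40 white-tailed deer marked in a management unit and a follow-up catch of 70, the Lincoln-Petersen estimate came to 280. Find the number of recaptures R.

From N = M·C/R: R = M·C / N = 40·70 / 280 = 2800 / 280 = 10.

R = 10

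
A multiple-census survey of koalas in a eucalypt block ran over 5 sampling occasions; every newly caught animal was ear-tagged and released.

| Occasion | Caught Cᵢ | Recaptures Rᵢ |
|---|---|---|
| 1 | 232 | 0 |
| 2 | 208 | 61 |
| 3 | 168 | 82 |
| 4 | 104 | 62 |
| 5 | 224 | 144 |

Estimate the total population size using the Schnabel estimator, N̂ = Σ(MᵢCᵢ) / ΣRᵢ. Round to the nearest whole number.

N ≈ 785

Marked at large before each occasion: Mᵢ = Σⱼ<ᵢ (Cⱼ − Rⱼ) → M1=0, M2=232, M3=379, M4=465, M5=507
Σ MᵢCᵢ = 0·232 + 232·208 + 379·168 + 465·104 + 507·224 = 0 + 48256 + 63672 + 48360 + 113568 = 273856
Σ Rᵢ = 0 + 61 + 82 + 62 + 144 = 349
N̂ = 273856 / 349 ≈ 784.7 → 785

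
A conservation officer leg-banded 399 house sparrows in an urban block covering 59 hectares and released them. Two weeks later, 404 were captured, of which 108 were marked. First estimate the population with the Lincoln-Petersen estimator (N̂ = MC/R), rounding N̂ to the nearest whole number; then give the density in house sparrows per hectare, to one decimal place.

density ≈ 25.3 house sparrows per hectare

N̂ = 399·404/108 = 161196/108 ≈ 1492.6 → 1493
Density = N̂ / area = 1493 / 59 ≈ 25.31 → 25.3 per hectare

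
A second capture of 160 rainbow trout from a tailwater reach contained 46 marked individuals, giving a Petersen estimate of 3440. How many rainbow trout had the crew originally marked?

M = 989

From N = M·C/R: M = N·R / C = 3440·46 / 160 = 158240 / 160 = 989.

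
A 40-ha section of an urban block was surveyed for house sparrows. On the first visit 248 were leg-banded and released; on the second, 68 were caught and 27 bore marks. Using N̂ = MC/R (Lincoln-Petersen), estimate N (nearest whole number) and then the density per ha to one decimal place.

N̂ = 248·68/27 = 16864/27 ≈ 624.6 → 625
Density = N̂ / area = 625 / 40 ≈ 15.62 → 15.6 per ha

density ≈ 15.6 house sparrows per ha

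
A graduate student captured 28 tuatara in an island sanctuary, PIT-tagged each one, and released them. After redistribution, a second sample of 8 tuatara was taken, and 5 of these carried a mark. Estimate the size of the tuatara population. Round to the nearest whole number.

N ≈ 45

The marked fraction in the recapture sample should equal the marked fraction in the population: 5/8 = 28/N.
N = (28 × 8) / 5 = 224 / 5 ≈ 44.8 → 45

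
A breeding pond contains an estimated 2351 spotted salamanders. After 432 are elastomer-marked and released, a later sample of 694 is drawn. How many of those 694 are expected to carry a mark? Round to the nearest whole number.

Expected recaptures E[R] = M·C / N.
E[R] = 432 × 694 / 2351 = 299808 / 2351 ≈ 127.5 → 128

expected recaptures ≈ 128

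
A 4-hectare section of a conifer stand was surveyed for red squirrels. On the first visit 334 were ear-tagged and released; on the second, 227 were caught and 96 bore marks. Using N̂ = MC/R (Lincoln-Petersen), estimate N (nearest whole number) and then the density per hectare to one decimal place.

density ≈ 197.5 red squirrels per hectare

N̂ = 334·227/96 = 75818/96 ≈ 789.8 → 790
Density = N̂ / area = 790 / 4 ≈ 197.50 → 197.5 per hectare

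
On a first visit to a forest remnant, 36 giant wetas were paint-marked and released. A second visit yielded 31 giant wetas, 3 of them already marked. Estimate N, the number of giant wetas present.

N = 372

If marked individuals mix randomly, R/C ≈ M/N, giving N ≈ M·C/R.
N = (36 × 31) / 3 = 1116 / 3 = 372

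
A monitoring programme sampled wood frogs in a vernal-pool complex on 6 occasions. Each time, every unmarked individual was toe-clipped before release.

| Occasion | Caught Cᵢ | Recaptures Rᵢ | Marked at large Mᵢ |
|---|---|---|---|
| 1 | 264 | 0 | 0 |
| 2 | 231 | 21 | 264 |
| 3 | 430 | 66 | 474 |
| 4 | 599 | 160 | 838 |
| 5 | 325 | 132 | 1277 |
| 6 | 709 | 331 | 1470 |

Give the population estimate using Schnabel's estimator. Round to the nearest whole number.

Σ MᵢCᵢ = 0·264 + 264·231 + 474·430 + 838·599 + 1277·325 + 1470·709 = 0 + 60984 + 203820 + 501962 + 415025 + 1042230 = 2224021
Σ Rᵢ = 0 + 21 + 66 + 160 + 132 + 331 = 710
N̂ = 2224021 / 710 ≈ 3132.4 → 3132

N ≈ 3132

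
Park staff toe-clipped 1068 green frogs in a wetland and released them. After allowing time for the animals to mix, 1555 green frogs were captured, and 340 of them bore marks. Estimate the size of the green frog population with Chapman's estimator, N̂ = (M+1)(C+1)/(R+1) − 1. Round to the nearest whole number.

N̂ = (1068+1)(1555+1)/(340+1) − 1 = 1069·1556/341 − 1
= 1663364/341 − 1 ≈ 4877.9 − 1 ≈ 4876.9 → 4877

N ≈ 4877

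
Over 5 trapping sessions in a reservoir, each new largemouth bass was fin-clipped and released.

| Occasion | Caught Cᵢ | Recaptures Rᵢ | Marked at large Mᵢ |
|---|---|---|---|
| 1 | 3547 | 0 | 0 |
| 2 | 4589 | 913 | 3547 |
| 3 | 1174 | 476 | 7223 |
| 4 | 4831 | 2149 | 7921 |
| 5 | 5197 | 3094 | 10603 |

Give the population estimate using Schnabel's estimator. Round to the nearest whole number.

N ≈ 17,812

Σ MᵢCᵢ = 0·3547 + 3547·4589 + 7223·1174 + 7921·4831 + 10603·5197 = 0 + 16277183 + 8479802 + 38266351 + 55103791 = 118127127
Σ Rᵢ = 0 + 913 + 476 + 2149 + 3094 = 6632
N̂ = 118127127 / 6632 ≈ 17811.7 → 17812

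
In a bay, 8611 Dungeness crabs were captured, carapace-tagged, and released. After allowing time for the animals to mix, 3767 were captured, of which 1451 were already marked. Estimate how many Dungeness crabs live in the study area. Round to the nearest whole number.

The marked fraction in the recapture sample should equal the marked fraction in the population: 1451/3767 = 8611/N.
N = (8611 × 3767) / 1451 = 32437637 / 1451 ≈ 22355.4 → 22355

N ≈ 22,355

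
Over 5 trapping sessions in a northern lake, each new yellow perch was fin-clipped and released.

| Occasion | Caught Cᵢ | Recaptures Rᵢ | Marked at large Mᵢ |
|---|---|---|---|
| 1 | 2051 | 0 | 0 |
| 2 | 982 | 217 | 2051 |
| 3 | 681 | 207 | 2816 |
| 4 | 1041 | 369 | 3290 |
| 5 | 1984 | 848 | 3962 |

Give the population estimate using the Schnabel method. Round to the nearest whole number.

N ≈ 9273

Σ MᵢCᵢ = 0·2051 + 2051·982 + 2816·681 + 3290·1041 + 3962·1984 = 0 + 2014082 + 1917696 + 3424890 + 7860608 = 15217276
Σ Rᵢ = 0 + 217 + 207 + 369 + 848 = 1641
N̂ = 15217276 / 1641 ≈ 9273.2 → 9273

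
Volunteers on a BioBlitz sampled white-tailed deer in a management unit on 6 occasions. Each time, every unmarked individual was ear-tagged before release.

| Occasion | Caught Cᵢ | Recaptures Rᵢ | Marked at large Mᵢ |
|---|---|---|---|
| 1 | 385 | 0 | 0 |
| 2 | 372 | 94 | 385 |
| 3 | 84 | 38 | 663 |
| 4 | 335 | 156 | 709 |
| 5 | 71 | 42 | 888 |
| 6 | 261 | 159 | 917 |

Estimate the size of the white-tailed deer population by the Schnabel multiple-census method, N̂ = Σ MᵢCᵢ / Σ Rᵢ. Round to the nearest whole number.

Σ MᵢCᵢ = 0·385 + 385·372 + 663·84 + 709·335 + 888·71 + 917·261 = 0 + 143220 + 55692 + 237515 + 63048 + 239337 = 738812
Σ Rᵢ = 0 + 94 + 38 + 156 + 42 + 159 = 489
N̂ = 738812 / 489 ≈ 1510.9 → 1511

N ≈ 1511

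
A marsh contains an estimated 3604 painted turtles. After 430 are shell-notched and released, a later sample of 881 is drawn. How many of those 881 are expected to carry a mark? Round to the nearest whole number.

The marked fraction of the population is 430/3604, so in a sample of 881 expect C·(M/N) marked.
E[R] = 430 × 881 / 3604 = 378830 / 3604 ≈ 105.1 → 105

expected recaptures ≈ 105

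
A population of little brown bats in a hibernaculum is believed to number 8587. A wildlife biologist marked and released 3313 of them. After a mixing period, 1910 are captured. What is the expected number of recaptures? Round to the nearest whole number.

expected recaptures ≈ 737

The marked fraction of the population is 3313/8587, so in a sample of 1910 expect C·(M/N) marked.
E[R] = 3313 × 1910 / 8587 = 6327830 / 8587 ≈ 736.9 → 737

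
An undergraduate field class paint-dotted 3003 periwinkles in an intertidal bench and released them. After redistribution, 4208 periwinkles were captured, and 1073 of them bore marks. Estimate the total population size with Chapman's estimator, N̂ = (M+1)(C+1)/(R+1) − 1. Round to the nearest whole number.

N ≈ 11,772

N̂ = (3003+1)(4208+1)/(1073+1) − 1 = 3004·4209/1074 − 1
= 12643836/1074 − 1 ≈ 11772.7 − 1 ≈ 11771.7 → 11772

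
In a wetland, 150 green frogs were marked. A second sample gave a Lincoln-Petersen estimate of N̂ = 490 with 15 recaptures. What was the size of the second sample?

C = 49

From N = M·C/R: C = N·R / M = 490·15 / 150 = 7350 / 150 = 49.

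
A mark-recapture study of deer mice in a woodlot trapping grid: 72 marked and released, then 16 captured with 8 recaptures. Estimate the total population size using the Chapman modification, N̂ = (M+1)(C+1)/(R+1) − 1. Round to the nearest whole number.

N ≈ 137

N̂ = (72+1)(16+1)/(8+1) − 1 = 73·17/9 − 1
= 1241/9 − 1 ≈ 137.9 − 1 ≈ 136.9 → 137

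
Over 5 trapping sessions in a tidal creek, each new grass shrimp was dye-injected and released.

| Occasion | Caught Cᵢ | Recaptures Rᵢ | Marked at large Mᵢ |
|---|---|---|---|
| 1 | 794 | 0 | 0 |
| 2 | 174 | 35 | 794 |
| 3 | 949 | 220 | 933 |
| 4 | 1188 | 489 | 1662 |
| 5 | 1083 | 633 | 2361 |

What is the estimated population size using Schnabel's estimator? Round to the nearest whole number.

N ≈ 4034

Σ MᵢCᵢ = 0·794 + 794·174 + 933·949 + 1662·1188 + 2361·1083 = 0 + 138156 + 885417 + 1974456 + 2556963 = 5554992
Σ Rᵢ = 0 + 35 + 220 + 489 + 633 = 1377
N̂ = 5554992 / 1377 ≈ 4034.1 → 4034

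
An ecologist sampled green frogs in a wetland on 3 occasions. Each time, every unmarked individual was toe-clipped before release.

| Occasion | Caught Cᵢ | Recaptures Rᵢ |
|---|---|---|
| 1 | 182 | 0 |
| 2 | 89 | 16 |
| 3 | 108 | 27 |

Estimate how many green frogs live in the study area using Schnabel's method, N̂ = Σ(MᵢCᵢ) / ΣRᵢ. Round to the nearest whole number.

N ≈ 1017

Marked at large before each occasion: Mᵢ = Σⱼ<ᵢ (Cⱼ − Rⱼ) → M1=0, M2=182, M3=255
Σ MᵢCᵢ = 0·182 + 182·89 + 255·108 = 0 + 16198 + 27540 = 43738
Σ Rᵢ = 0 + 16 + 27 = 43
N̂ = 43738 / 43 ≈ 1017.2 → 1017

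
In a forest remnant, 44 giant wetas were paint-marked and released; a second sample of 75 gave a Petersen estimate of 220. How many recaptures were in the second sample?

From N = M·C/R: R = M·C / N = 44·75 / 220 = 3300 / 220 = 15.

R = 15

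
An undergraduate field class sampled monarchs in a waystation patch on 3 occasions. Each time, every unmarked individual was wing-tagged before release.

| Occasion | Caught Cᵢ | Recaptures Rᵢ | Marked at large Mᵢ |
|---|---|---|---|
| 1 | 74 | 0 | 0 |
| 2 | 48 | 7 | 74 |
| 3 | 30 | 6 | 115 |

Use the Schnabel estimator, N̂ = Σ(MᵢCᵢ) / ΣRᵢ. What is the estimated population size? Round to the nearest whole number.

N ≈ 539

Σ MᵢCᵢ = 0·74 + 74·48 + 115·30 = 0 + 3552 + 3450 = 7002
Σ Rᵢ = 0 + 7 + 6 = 13
N̂ = 7002 / 13 ≈ 538.6 → 539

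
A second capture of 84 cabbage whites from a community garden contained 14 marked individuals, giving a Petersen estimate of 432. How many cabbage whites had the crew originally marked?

M = 72

From N = M·C/R: M = N·R / C = 432·14 / 84 = 6048 / 84 = 72.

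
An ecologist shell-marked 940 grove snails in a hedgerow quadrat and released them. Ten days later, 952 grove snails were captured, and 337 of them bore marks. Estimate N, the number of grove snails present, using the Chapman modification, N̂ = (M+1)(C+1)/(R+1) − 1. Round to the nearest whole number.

N ≈ 2652

N̂ = (940+1)(952+1)/(337+1) − 1 = 941·953/338 − 1
= 896773/338 − 1 ≈ 2653.2 − 1 ≈ 2652.2 → 2652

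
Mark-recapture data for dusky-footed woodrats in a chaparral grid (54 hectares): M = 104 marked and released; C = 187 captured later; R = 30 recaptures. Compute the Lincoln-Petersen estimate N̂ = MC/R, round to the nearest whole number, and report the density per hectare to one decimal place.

N̂ = 104·187/30 = 19448/30 ≈ 648.3 → 648
Density = N̂ / area = 648 / 54 = 12.0 per hectare

density ≈ 12.0 dusky-footed woodrats per hectare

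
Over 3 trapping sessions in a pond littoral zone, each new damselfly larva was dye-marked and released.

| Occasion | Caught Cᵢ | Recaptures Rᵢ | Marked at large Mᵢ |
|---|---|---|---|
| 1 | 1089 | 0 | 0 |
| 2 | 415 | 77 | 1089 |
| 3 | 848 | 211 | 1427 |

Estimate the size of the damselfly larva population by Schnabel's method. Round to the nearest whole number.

N ≈ 5771

Σ MᵢCᵢ = 0·1089 + 1089·415 + 1427·848 = 0 + 451935 + 1210096 = 1662031
Σ Rᵢ = 0 + 77 + 211 = 288
N̂ = 1662031 / 288 ≈ 5770.9 → 5771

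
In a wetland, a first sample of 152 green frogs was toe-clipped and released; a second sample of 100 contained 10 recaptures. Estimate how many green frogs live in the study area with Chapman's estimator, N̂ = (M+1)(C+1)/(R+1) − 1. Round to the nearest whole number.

N̂ = (152+1)(100+1)/(10+1) − 1 = 153·101/11 − 1
= 15453/11 − 1 ≈ 1404.8 − 1 ≈ 1403.8 → 1404

N ≈ 1404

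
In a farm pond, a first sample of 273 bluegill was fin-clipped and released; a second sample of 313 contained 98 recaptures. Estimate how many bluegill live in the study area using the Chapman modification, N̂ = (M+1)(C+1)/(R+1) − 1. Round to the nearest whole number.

N ≈ 868

N̂ = (273+1)(313+1)/(98+1) − 1 = 274·314/99 − 1
= 86036/99 − 1 ≈ 869.1 − 1 ≈ 868.1 → 868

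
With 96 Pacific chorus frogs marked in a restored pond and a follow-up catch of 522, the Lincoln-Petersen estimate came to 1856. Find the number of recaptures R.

From N = M·C/R: R = M·C / N = 96·522 / 1856 = 50112 / 1856 = 27.

R = 27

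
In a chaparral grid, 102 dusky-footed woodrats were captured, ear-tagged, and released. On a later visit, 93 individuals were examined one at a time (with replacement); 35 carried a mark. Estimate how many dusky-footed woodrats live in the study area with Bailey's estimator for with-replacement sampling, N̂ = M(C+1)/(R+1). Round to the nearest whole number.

N̂ = 102·(93+1)/(35+1) = 102·94/36 = 9588/36 ≈ 266.3 → 266

N ≈ 266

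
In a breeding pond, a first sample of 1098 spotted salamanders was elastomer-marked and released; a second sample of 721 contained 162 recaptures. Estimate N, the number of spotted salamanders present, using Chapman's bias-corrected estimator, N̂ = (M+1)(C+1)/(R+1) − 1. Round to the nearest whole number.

N ≈ 4867

N̂ = (1098+1)(721+1)/(162+1) − 1 = 1099·722/163 − 1
= 793478/163 − 1 ≈ 4868.0 − 1 ≈ 4867.0 → 4867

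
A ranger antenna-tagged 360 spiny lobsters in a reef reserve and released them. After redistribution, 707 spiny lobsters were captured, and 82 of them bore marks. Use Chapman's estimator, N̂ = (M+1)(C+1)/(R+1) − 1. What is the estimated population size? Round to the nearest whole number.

N̂ = (360+1)(707+1)/(82+1) − 1 = 361·708/83 − 1
= 255588/83 − 1 ≈ 3079.4 − 1 ≈ 3078.4 → 3078

N ≈ 3078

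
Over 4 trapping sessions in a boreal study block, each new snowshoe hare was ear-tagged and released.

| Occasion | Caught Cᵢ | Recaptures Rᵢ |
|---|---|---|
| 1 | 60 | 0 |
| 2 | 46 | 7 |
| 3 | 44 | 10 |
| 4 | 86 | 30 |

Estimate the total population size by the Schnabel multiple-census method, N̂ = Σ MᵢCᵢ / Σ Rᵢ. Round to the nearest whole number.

Marked at large before each occasion: Mᵢ = Σⱼ<ᵢ (Cⱼ − Rⱼ) → M1=0, M2=60, M3=99, M4=133
Σ MᵢCᵢ = 0·60 + 60·46 + 99·44 + 133·86 = 0 + 2760 + 4356 + 11438 = 18554
Σ Rᵢ = 0 + 7 + 10 + 30 = 47
N̂ = 18554 / 47 ≈ 394.8 → 395

N ≈ 395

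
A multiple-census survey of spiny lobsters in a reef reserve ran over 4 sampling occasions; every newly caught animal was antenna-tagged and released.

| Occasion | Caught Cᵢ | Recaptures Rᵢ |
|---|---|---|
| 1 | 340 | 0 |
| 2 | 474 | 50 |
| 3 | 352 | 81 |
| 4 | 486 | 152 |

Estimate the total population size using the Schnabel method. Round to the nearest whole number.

Marked at large before each occasion: Mᵢ = Σⱼ<ᵢ (Cⱼ − Rⱼ) → M1=0, M2=340, M3=764, M4=1035
Σ MᵢCᵢ = 0·340 + 340·474 + 764·352 + 1035·486 = 0 + 161160 + 268928 + 503010 = 933098
Σ Rᵢ = 0 + 50 + 81 + 152 = 283
N̂ = 933098 / 283 ≈ 3297.2 → 3297

N ≈ 3297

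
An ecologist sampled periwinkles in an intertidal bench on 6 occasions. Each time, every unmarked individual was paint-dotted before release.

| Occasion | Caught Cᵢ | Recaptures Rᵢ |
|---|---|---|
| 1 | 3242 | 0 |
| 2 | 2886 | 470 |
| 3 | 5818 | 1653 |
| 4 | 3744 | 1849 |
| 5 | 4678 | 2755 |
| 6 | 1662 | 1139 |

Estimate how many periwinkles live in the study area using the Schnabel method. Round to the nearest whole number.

Marked at large before each occasion: Mᵢ = Σⱼ<ᵢ (Cⱼ − Rⱼ) → M1=0, M2=3242, M3=5658, M4=9823, M5=11718, M6=13641
Σ MᵢCᵢ = 0·3242 + 3242·2886 + 5658·5818 + 9823·3744 + 11718·4678 + 13641·1662 = 0 + 9356412 + 32918244 + 36777312 + 54816804 + 22671342 = 156540114
Σ Rᵢ = 0 + 470 + 1653 + 1849 + 2755 + 1139 = 7866
N̂ = 156540114 / 7866 ≈ 19900.9 → 19901

N ≈ 19,901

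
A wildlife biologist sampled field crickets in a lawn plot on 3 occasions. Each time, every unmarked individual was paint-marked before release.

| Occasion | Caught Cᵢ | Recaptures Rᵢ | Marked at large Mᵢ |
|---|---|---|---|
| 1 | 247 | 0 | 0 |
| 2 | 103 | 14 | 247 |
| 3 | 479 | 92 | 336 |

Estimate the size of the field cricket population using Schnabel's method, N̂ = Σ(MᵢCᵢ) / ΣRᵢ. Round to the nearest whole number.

Σ MᵢCᵢ = 0·247 + 247·103 + 336·479 = 0 + 25441 + 160944 = 186385
Σ Rᵢ = 0 + 14 + 92 = 106
N̂ = 186385 / 106 ≈ 1758.3 → 1758

N ≈ 1758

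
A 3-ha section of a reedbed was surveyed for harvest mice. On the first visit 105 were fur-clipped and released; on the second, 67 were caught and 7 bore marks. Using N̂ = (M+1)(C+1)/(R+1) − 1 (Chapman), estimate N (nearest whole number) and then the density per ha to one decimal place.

N̂ = 106·68/8 − 1 = 7208/8 − 1 = 900
Density = N̂ / area = 900 / 3 = 300.0 per ha

density ≈ 300.0 harvest mice per ha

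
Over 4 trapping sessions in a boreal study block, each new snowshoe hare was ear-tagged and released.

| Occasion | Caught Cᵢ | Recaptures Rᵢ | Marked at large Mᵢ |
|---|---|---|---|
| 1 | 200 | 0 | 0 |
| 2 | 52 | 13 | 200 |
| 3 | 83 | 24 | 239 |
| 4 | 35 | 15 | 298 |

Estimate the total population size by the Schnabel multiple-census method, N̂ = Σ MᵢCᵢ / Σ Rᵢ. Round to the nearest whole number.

Σ MᵢCᵢ = 0·200 + 200·52 + 239·83 + 298·35 = 0 + 10400 + 19837 + 10430 = 40667
Σ Rᵢ = 0 + 13 + 24 + 15 = 52
N̂ = 40667 / 52 ≈ 782.1 → 782

N ≈ 782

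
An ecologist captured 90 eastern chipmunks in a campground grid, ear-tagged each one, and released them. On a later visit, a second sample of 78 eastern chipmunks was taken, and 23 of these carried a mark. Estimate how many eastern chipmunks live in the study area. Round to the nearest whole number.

If marked individuals mix randomly, R/C ≈ M/N, giving N ≈ M·C/R.
N = (90 × 78) / 23 = 7020 / 23 ≈ 305.2 → 305

N ≈ 305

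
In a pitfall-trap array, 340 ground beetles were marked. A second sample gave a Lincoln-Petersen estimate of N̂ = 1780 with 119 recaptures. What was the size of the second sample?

C = 623

From N = M·C/R: C = N·R / M = 1780·119 / 340 = 211820 / 340 = 623.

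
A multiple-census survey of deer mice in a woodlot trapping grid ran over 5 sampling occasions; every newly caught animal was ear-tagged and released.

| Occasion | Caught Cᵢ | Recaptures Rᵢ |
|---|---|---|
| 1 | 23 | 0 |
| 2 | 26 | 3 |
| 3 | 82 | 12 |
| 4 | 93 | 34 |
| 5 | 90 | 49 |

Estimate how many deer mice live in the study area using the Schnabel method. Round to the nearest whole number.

N ≈ 315

Marked at large before each occasion: Mᵢ = Σⱼ<ᵢ (Cⱼ − Rⱼ) → M1=0, M2=23, M3=46, M4=116, M5=175
Σ MᵢCᵢ = 0·23 + 23·26 + 46·82 + 116·93 + 175·90 = 0 + 598 + 3772 + 10788 + 15750 = 30908
Σ Rᵢ = 0 + 3 + 12 + 34 + 49 = 98
N̂ = 30908 / 98 ≈ 315.4 → 315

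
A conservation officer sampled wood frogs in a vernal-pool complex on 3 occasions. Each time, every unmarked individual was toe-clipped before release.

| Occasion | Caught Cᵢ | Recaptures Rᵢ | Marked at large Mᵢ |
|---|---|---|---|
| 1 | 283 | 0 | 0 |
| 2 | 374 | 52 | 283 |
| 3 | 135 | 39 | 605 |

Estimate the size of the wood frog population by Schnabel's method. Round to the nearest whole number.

N ≈ 2061

Σ MᵢCᵢ = 0·283 + 283·374 + 605·135 = 0 + 105842 + 81675 = 187517
Σ Rᵢ = 0 + 52 + 39 = 91
N̂ = 187517 / 91 ≈ 2060.6 → 2061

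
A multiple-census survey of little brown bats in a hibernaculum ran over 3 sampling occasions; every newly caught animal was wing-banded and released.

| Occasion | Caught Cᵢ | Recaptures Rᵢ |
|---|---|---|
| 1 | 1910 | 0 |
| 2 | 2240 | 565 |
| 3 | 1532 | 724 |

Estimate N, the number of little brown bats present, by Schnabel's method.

N = 7580

Marked at large before each occasion: Mᵢ = Σⱼ<ᵢ (Cⱼ − Rⱼ) → M1=0, M2=1910, M3=3585
Σ MᵢCᵢ = 0·1910 + 1910·2240 + 3585·1532 = 0 + 4278400 + 5492220 = 9770620
Σ Rᵢ = 0 + 565 + 724 = 1289
N̂ = 9770620 / 1289 = 7580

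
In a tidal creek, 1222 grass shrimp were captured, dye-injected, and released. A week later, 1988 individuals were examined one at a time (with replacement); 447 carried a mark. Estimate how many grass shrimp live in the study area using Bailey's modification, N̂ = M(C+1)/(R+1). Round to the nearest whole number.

N̂ = 1222·(1988+1)/(447+1) = 1222·1989/448 = 2430558/448 ≈ 5425.4 → 5425

N ≈ 5425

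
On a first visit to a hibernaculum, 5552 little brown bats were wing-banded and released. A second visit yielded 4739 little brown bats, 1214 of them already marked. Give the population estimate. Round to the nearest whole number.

N ≈ 21,673

N = (5552 × 4739) / 1214 = 26310928 / 1214 ≈ 21672.9 → 21673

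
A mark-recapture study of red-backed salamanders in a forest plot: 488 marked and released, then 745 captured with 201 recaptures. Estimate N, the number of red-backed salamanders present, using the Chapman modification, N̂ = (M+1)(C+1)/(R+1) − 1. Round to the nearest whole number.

N̂ = (488+1)(745+1)/(201+1) − 1 = 489·746/202 − 1
= 364794/202 − 1 ≈ 1805.9 − 1 ≈ 1804.9 → 1805

N ≈ 1805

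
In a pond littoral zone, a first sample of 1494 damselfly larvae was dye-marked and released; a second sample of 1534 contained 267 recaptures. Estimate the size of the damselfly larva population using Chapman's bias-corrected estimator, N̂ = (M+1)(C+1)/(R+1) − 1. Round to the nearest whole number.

N̂ = (1494+1)(1534+1)/(267+1) − 1 = 1495·1535/268 − 1
= 2294825/268 − 1 ≈ 8562.8 − 1 ≈ 8561.8 → 8562

N ≈ 8562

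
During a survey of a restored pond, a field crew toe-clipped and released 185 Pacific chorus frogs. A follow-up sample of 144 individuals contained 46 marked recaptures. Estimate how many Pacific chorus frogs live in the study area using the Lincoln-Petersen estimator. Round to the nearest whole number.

N ≈ 579

Lincoln-Petersen assumes M/N = R/C, so N = M·C / R.
N = (185 × 144) / 46 = 26640 / 46 ≈ 579.1 → 579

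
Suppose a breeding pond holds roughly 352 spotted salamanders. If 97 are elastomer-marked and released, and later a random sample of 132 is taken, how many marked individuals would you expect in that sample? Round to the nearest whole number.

expected recaptures ≈ 36

Expected recaptures E[R] = M·C / N.
E[R] = 97 × 132 / 352 = 12804 / 352 ≈ 36.4 → 36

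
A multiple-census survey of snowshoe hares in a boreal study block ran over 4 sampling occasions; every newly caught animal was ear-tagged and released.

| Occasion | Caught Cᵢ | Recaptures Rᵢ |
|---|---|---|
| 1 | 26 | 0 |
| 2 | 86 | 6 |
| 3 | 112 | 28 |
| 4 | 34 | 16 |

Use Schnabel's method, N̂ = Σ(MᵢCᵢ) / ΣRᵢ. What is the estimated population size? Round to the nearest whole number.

N ≈ 411

Marked at large before each occasion: Mᵢ = Σⱼ<ᵢ (Cⱼ − Rⱼ) → M1=0, M2=26, M3=106, M4=190
Σ MᵢCᵢ = 0·26 + 26·86 + 106·112 + 190·34 = 0 + 2236 + 11872 + 6460 = 20568
Σ Rᵢ = 0 + 6 + 28 + 16 = 50
N̂ = 20568 / 50 ≈ 411.4 → 411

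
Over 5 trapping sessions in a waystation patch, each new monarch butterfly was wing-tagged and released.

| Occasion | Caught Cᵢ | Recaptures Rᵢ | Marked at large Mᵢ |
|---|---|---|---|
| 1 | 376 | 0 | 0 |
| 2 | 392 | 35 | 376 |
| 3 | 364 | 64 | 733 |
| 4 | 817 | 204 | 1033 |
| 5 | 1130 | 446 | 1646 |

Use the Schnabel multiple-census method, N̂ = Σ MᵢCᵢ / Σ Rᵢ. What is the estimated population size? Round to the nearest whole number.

N ≈ 4163

Σ MᵢCᵢ = 0·376 + 376·392 + 733·364 + 1033·817 + 1646·1130 = 0 + 147392 + 266812 + 843961 + 1859980 = 3118145
Σ Rᵢ = 0 + 35 + 64 + 204 + 446 = 749
N̂ = 3118145 / 749 ≈ 4163.1 → 4163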